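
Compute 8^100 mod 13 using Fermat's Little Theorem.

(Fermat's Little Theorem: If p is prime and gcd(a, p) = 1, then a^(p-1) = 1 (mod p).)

Step 1: Since 13 is prime, by Fermat's Little Theorem: 8^12 = 1 (mod 13).
Step 2: Reduce exponent: 100 mod 12 = 4.
Step 3: So 8^100 = 8^4 (mod 13).
Step 4: 8^4 mod 13 = 1.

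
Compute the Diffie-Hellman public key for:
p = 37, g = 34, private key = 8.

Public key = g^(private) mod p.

Step 1: A = g^a mod p = 34^8 mod 37.
  34^1 mod 37 = 34
  34^2 mod 37 = (34 * 34) mod 37 = 9
  34^3 mod 37 = (9 * 34) mod 37 = 10
  34^4 mod 37 = (10 * 34) mod 37 = 7
  34^5 mod 37 = (7 * 34) mod 37 = 16
  34^6 mod 37 = (16 * 34) mod 37 = 26
  34^7 mod 37 = (26 * 34) mod 37 = 33
  34^8 mod 37 = (33 * 34) mod 37 = 12
Result: A = 12.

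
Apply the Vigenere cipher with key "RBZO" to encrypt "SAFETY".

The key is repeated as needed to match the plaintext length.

Step 1: Repeat key to match plaintext length:
  Plaintext: SAFETY
  Key:       RBZORB
Step 2: Encrypt each letter:
  S(18) + R(17) = (18+17) mod 26 = 9 = J
  A(0) + B(1) = (0+1) mod 26 = 1 = B
  F(5) + Z(25) = (5+25) mod 26 = 4 = E
  E(4) + O(14) = (4+14) mod 26 = 18 = S
  T(19) + R(17) = (19+17) mod 26 = 10 = K
  Y(24) + B(1) = (24+1) mod 26 = 25 = Z
Ciphertext: JBESKZ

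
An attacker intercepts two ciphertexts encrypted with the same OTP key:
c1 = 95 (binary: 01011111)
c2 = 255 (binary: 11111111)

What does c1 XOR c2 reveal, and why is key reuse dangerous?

Step 1: c1 XOR c2 = (m1 XOR k) XOR (m2 XOR k).
Step 2: By XOR associativity/commutativity: = m1 XOR m2 XOR k XOR k = m1 XOR m2.
Step 3: 01011111 XOR 11111111 = 10100000 = 160.
Step 4: The key cancels out! An attacker learns m1 XOR m2 = 160, revealing the relationship between plaintexts.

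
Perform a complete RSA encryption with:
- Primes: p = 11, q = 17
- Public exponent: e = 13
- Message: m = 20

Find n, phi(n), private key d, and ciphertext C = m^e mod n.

Step 1: n = 11 * 17 = 187.
Step 2: phi(n) = (11-1)(17-1) = 10 * 16 = 160.
Step 3: Find d = 13^(-1) mod 160 = 37.
  Verify: 13 * 37 = 481 = 1 (mod 160).
Step 4: C = 20^13 mod 187 = 80.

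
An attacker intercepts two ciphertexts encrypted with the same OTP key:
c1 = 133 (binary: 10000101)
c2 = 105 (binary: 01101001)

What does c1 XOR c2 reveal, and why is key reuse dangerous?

Step 1: c1 XOR c2 = (m1 XOR k) XOR (m2 XOR k).
Step 2: By XOR associativity/commutativity: = m1 XOR m2 XOR k XOR k = m1 XOR m2.
Step 3: 10000101 XOR 01101001 = 11101100 = 236.
Step 4: The key cancels out! An attacker learns m1 XOR m2 = 236, revealing the relationship between plaintexts.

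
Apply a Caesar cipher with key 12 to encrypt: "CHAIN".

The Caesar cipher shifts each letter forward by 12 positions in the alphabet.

Step 1: For each letter, shift forward by 12 positions (mod 26).
  C (position 2) -> position (2+12) mod 26 = 14 -> O
  H (position 7) -> position (7+12) mod 26 = 19 -> T
  A (position 0) -> position (0+12) mod 26 = 12 -> M
  I (position 8) -> position (8+12) mod 26 = 20 -> U
  N (position 13) -> position (13+12) mod 26 = 25 -> Z
Result: OTMUZ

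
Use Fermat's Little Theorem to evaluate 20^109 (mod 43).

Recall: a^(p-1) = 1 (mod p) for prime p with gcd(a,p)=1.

Step 1: Since 43 is prime, by Fermat's Little Theorem: 20^42 = 1 (mod 43).
Step 2: Reduce exponent: 109 mod 42 = 25.
Step 3: So 20^109 = 20^25 (mod 43).
Step 4: 20^25 mod 43 = 3.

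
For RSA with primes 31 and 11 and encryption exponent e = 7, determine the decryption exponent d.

Step 1: n = 31 * 11 = 341.
Step 2: phi(n) = 30 * 10 = 300.
Step 3: Find d such that 7 * d = 1 (mod 300).
Step 4: d = 7^(-1) mod 300 = 43.
Verification: 7 * 43 = 301 = 1 * 300 + 1.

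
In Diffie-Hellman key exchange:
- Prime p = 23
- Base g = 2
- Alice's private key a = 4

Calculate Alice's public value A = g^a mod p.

Step 1: A = g^a mod p = 2^4 mod 23.
  2^1 mod 23 = 2
  2^2 mod 23 = (2 * 2) mod 23 = 4
  2^3 mod 23 = (4 * 2) mod 23 = 8
  2^4 mod 23 = (8 * 2) mod 23 = 16
Result: A = 16.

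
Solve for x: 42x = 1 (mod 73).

Step 1: We need x such that 42 * x = 1 (mod 73).
Step 2: Using the extended Euclidean algorithm or trial:
  42 * 40 = 1680 = 23 * 73 + 1.
Step 3: Since 1680 mod 73 = 1, the inverse is x = 40.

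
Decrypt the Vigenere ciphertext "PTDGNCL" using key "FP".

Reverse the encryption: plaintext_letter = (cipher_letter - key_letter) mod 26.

Step 1: Extend key: FPFPFPF
Step 2: Decrypt each letter (c - k) mod 26:
  P(15) - F(5) = (15-5) mod 26 = 10 = K
  T(19) - P(15) = (19-15) mod 26 = 4 = E
  D(3) - F(5) = (3-5) mod 26 = 24 = Y
  G(6) - P(15) = (6-15) mod 26 = 17 = R
  N(13) - F(5) = (13-5) mod 26 = 8 = I
  C(2) - P(15) = (2-15) mod 26 = 13 = N
  L(11) - F(5) = (11-5) mod 26 = 6 = G
Plaintext: KEYRING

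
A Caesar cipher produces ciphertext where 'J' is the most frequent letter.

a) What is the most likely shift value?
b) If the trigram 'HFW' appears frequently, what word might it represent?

Step 1: In English, 'E' is the most frequent letter (12.7%).
Step 2: The most frequent ciphertext letter is 'J' (position 9).
Step 3: Shift = (9 - 4) mod 26 = 5.
Step 4: Decrypt 'HFW' by shifting back 5:
  H -> C
  F -> A
  W -> R
Step 5: 'HFW' decrypts to 'CAR'.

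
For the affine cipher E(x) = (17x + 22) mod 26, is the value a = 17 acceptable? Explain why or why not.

Step 1: Compute gcd(17, 26).
Step 2: gcd(17, 26) = 1.
Since gcd = 1, 17 is coprime with 26, so it is a valid key.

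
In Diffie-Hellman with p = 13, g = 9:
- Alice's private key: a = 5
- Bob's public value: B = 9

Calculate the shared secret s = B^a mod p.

Step 1: s = B^a mod p = 9^5 mod 13.
  9^1 mod 13 = 9
  9^2 mod 13 = (9 * 9) mod 13 = 3
  9^3 mod 13 = (3 * 9) mod 13 = 1
  9^4 mod 13 = (1 * 9) mod 13 = 9
  9^5 mod 13 = (9 * 9) mod 13 = 3
Result: shared secret = 3.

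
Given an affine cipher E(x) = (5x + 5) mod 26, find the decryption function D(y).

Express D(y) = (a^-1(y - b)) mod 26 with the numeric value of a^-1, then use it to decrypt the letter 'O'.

Step 1: Find a^-1, the modular inverse of 5 mod 26.
Step 2: We need 5 * a^-1 = 1 (mod 26).
Step 3: 5 * 21 = 105 = 4 * 26 + 1, so a^-1 = 21.
Step 4: D(y) = 21(y - 5) mod 26.
Step 5: Apply to 'O' (y = 14): D(14) = 21 * (14 - 5) mod 26 = 21 * 9 mod 26 = 7 -> 'H'.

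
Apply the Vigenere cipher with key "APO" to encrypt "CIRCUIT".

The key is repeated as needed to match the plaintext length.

Step 1: Repeat key to match plaintext length:
  Plaintext: CIRCUIT
  Key:       APOAPOA
Step 2: Encrypt each letter:
  C(2) + A(0) = (2+0) mod 26 = 2 = C
  I(8) + P(15) = (8+15) mod 26 = 23 = X
  R(17) + O(14) = (17+14) mod 26 = 5 = F
  C(2) + A(0) = (2+0) mod 26 = 2 = C
  U(20) + P(15) = (20+15) mod 26 = 9 = J
  I(8) + O(14) = (8+14) mod 26 = 22 = W
  T(19) + A(0) = (19+0) mod 26 = 19 = T
Ciphertext: CXFCJWT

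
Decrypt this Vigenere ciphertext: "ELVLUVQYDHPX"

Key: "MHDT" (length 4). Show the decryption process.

Step 1: Key 'MHDT' has length 4. Extended key: MHDTMHDTMHDT
Step 2: Decrypt each position:
  E(4) - M(12) = 18 = S
  L(11) - H(7) = 4 = E
  V(21) - D(3) = 18 = S
  L(11) - T(19) = 18 = S
  U(20) - M(12) = 8 = I
  V(21) - H(7) = 14 = O
  Q(16) - D(3) = 13 = N
  Y(24) - T(19) = 5 = F
  D(3) - M(12) = 17 = R
  H(7) - H(7) = 0 = A
  P(15) - D(3) = 12 = M
  X(23) - T(19) = 4 = E
Plaintext: SESSIONFRAME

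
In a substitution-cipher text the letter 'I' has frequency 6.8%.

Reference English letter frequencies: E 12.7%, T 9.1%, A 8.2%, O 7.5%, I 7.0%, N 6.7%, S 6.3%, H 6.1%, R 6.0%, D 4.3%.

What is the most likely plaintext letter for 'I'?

Step 1: The observed frequency is 6.8%.
Step 2: Compare with English frequencies:
  E: 12.7% (difference: 5.9%)
  T: 9.1% (difference: 2.3%)
  A: 8.2% (difference: 1.4%)
  O: 7.5% (difference: 0.7%)
  I: 7.0% (difference: 0.2%)
  N: 6.7% (difference: 0.1%) <-- closest
  S: 6.3% (difference: 0.5%)
  H: 6.1% (difference: 0.7%)
  R: 6.0% (difference: 0.8%)
  D: 4.3% (difference: 2.5%)
Step 3: 'I' most likely represents 'N' (frequency 6.7%).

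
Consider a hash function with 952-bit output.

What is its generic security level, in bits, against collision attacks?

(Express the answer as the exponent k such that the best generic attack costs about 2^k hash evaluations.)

Step 1: The hash has a 952-bit output.
Step 2: Collision resistance means it should be infeasible to find any x != y with h(x) = h(y).
By the birthday bound, a generic collision search succeeds after about sqrt(2^952) = 2^(952/2) = 2^476 evaluations.
Step 3: Security level = 476 bits.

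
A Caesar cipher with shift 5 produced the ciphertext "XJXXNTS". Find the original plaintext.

Step 1: Reverse the shift by subtracting 5 from each letter position.
  X (position 23) -> position (23-5) mod 26 = 18 -> S
  J (position 9) -> position (9-5) mod 26 = 4 -> E
  X (position 23) -> position (23-5) mod 26 = 18 -> S
  X (position 23) -> position (23-5) mod 26 = 18 -> S
  N (position 13) -> position (13-5) mod 26 = 8 -> I
  T (position 19) -> position (19-5) mod 26 = 14 -> O
  S (position 18) -> position (18-5) mod 26 = 13 -> N
Decrypted message: SESSION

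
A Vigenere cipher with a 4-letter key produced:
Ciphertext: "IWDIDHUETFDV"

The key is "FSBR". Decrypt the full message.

Step 1: Key 'FSBR' has length 4. Extended key: FSBRFSBRFSBR
Step 2: Decrypt each position:
  I(8) - F(5) = 3 = D
  W(22) - S(18) = 4 = E
  D(3) - B(1) = 2 = C
  I(8) - R(17) = 17 = R
  D(3) - F(5) = 24 = Y
  H(7) - S(18) = 15 = P
  U(20) - B(1) = 19 = T
  E(4) - R(17) = 13 = N
  T(19) - F(5) = 14 = O
  F(5) - S(18) = 13 = N
  D(3) - B(1) = 2 = C
  V(21) - R(17) = 4 = E
Plaintext: DECRYPTNONCE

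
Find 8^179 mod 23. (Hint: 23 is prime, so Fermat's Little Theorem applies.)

Step 1: Since 23 is prime, by Fermat's Little Theorem: 8^22 = 1 (mod 23).
Step 2: Reduce exponent: 179 mod 22 = 3.
Step 3: So 8^179 = 8^3 (mod 23).
Step 4: 8^3 mod 23 = 6.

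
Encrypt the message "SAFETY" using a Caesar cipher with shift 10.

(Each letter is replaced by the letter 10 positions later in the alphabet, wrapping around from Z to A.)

Step 1: For each letter, shift forward by 10 positions (mod 26).
  S (position 18) -> position (18+10) mod 26 = 2 -> C
  A (position 0) -> position (0+10) mod 26 = 10 -> K
  F (position 5) -> position (5+10) mod 26 = 15 -> P
  E (position 4) -> position (4+10) mod 26 = 14 -> O
  T (position 19) -> position (19+10) mod 26 = 3 -> D
  Y (position 24) -> position (24+10) mod 26 = 8 -> I
Result: CKPODI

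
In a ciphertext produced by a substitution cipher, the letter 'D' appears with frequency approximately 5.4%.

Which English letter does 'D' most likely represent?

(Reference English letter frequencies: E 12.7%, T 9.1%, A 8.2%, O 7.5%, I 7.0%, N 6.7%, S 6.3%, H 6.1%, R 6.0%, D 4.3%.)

Step 1: The observed frequency is 5.4%.
Step 2: Compare with English frequencies:
  E: 12.7% (difference: 7.3%)
  T: 9.1% (difference: 3.7%)
  A: 8.2% (difference: 2.8%)
  O: 7.5% (difference: 2.1%)
  I: 7.0% (difference: 1.6%)
  N: 6.7% (difference: 1.3%)
  S: 6.3% (difference: 0.9%)
  H: 6.1% (difference: 0.7%)
  R: 6.0% (difference: 0.6%) <-- closest
  D: 4.3% (difference: 1.1%)
Step 3: 'D' most likely represents 'R' (frequency 6.0%).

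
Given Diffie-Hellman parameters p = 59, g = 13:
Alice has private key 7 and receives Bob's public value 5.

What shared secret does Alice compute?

Step 1: s = B^a mod p = 5^7 mod 59.
  5^1 mod 59 = 5
  5^2 mod 59 = (5 * 5) mod 59 = 25
  5^3 mod 59 = (25 * 5) mod 59 = 7
  5^4 mod 59 = (7 * 5) mod 59 = 35
  5^5 mod 59 = (35 * 5) mod 59 = 57
  5^6 mod 59 = (57 * 5) mod 59 = 49
  5^7 mod 59 = (49 * 5) mod 59 = 9
Result: shared secret = 9.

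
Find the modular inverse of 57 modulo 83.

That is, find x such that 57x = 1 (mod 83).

Step 1: We need x such that 57 * x = 1 (mod 83).
Step 2: Using the extended Euclidean algorithm or trial:
  57 * 67 = 3819 = 46 * 83 + 1.
Step 3: Since 3819 mod 83 = 1, the inverse is x = 67.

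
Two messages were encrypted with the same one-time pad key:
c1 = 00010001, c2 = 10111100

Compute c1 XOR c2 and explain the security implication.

Step 1: c1 XOR c2 = (m1 XOR k) XOR (m2 XOR k).
Step 2: By XOR associativity/commutativity: = m1 XOR m2 XOR k XOR k = m1 XOR m2.
Step 3: 00010001 XOR 10111100 = 10101101 = 173.
Step 4: The key cancels out! An attacker learns m1 XOR m2 = 173, revealing the relationship between plaintexts.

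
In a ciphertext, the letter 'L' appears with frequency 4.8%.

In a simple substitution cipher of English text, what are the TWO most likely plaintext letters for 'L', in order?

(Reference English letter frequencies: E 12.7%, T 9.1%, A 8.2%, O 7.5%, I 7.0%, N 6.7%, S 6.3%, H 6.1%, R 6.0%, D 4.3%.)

Step 1: Observed frequency of 'L' is 4.8%.
Step 2: Compute distances to each reference frequency and sort:
  D (4.3%): difference = 0.5% <-- BEST
  R (6.0%): difference = 1.2% <-- RUNNER-UP
  H (6.1%): difference = 1.3%
  S (6.3%): difference = 1.5%
  N (6.7%): difference = 1.9%
Step 3: Most likely is 'D' (4.3%, diff 0.5%); second most likely is 'R' (6.0%, diff 1.2%).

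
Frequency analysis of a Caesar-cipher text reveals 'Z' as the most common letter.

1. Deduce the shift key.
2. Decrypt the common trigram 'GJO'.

Step 1: In English, 'E' is the most frequent letter (12.7%).
Step 2: The most frequent ciphertext letter is 'Z' (position 25).
Step 3: Shift = (25 - 4) mod 26 = 21.
Step 4: Decrypt 'GJO' by shifting back 21:
  G -> L
  J -> O
  O -> T
Step 5: 'GJO' decrypts to 'LOT'.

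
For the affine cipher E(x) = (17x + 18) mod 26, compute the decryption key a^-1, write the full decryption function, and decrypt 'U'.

Step 1: Find a^-1, the modular inverse of 17 mod 26.
Step 2: We need 17 * a^-1 = 1 (mod 26).
Step 3: 17 * 23 = 391 = 15 * 26 + 1, so a^-1 = 23.
Step 4: D(y) = 23(y - 18) mod 26.
Step 5: Apply to 'U' (y = 20): D(20) = 23 * (20 - 18) mod 26 = 23 * 2 mod 26 = 20 -> 'U'.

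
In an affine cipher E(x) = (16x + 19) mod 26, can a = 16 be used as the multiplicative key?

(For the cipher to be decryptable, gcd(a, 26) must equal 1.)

Step 1: Compute gcd(16, 26).
Step 2: gcd(16, 26) = 2.
Since gcd = 2 != 1, 16 shares a common factor with 26, so it cannot be used.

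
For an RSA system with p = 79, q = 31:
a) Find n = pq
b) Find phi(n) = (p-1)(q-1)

Step 1: n = p * q = 79 * 31 = 2449.
Step 2: phi(n) = (p-1)(q-1) = 78 * 30 = 2340.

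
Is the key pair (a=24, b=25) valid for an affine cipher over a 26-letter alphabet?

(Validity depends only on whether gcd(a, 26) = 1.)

Step 1: Compute gcd(24, 26).
Step 2: gcd(24, 26) = 2.
Since gcd = 2 != 1, 24 shares a common factor with 26, so it cannot be used.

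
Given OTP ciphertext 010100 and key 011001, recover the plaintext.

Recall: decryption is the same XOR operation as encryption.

Step 1: XOR ciphertext with key:
  Ciphertext: 010100
  Key:        011001
  XOR:        001101
Step 2: Plaintext = 001101 = 13 in decimal.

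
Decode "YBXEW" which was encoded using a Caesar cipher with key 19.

Step 1: Reverse the shift by subtracting 19 from each letter position.
  Y (position 24) -> position (24-19) mod 26 = 5 -> F
  B (position 1) -> position (1-19) mod 26 = 8 -> I
  X (position 23) -> position (23-19) mod 26 = 4 -> E
  E (position 4) -> position (4-19) mod 26 = 11 -> L
  W (position 22) -> position (22-19) mod 26 = 3 -> D
Decrypted message: FIELD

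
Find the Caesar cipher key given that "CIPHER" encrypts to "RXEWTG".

Step 1: Compare first letters: C (position 2) -> R (position 17).
Step 2: Shift = (17 - 2) mod 26 = 15.
The shift value is 15.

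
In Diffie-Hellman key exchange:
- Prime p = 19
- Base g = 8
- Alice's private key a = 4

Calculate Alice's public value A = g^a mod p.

Step 1: A = g^a mod p = 8^4 mod 19.
  8^1 mod 19 = 8
  8^2 mod 19 = (8 * 8) mod 19 = 7
  8^3 mod 19 = (7 * 8) mod 19 = 18
  8^4 mod 19 = (18 * 8) mod 19 = 11
Result: A = 11.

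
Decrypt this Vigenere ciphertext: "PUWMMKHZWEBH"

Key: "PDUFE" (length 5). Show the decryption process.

Step 1: Key 'PDUFE' has length 5. Extended key: PDUFEPDUFEPD
Step 2: Decrypt each position:
  P(15) - P(15) = 0 = A
  U(20) - D(3) = 17 = R
  W(22) - U(20) = 2 = C
  M(12) - F(5) = 7 = H
  M(12) - E(4) = 8 = I
  K(10) - P(15) = 21 = V
  H(7) - D(3) = 4 = E
  Z(25) - U(20) = 5 = F
  W(22) - F(5) = 17 = R
  E(4) - E(4) = 0 = A
  B(1) - P(15) = 12 = M
  H(7) - D(3) = 4 = E
Plaintext: ARCHIVEFRAME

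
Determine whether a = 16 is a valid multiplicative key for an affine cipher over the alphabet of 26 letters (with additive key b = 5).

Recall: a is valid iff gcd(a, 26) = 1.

Step 1: Compute gcd(16, 26).
Step 2: gcd(16, 26) = 2.
Since gcd = 2 != 1, 16 shares a common factor with 26, so it cannot be used.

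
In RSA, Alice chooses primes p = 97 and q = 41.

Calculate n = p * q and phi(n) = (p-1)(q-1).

Step 1: n = p * q = 97 * 41 = 3977.
Step 2: phi(n) = (p-1)(q-1) = 96 * 40 = 3840.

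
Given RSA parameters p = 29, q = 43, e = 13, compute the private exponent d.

Step 1: n = 29 * 43 = 1247.
Step 2: phi(n) = 28 * 42 = 1176.
Step 3: Find d such that 13 * d = 1 (mod 1176).
Step 4: d = 13^(-1) mod 1176 = 181.
Verification: 13 * 181 = 2353 = 2 * 1176 + 1.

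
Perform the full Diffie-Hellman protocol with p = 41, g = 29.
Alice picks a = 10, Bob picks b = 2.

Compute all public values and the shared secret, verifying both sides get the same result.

Step 1: A = g^a mod p = 29^10 mod 41 = 9.
Step 2: B = g^b mod p = 29^2 mod 41 = 21.
Step 3: Alice computes s = B^a mod p = 21^10 mod 41 = 40.
Step 4: Bob computes s = A^b mod p = 9^2 mod 41 = 40.
Both sides agree: shared secret = 40.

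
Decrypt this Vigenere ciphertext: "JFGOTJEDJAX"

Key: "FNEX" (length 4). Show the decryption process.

Step 1: Key 'FNEX' has length 4. Extended key: FNEXFNEXFNE
Step 2: Decrypt each position:
  J(9) - F(5) = 4 = E
  F(5) - N(13) = 18 = S
  G(6) - E(4) = 2 = C
  O(14) - X(23) = 17 = R
  T(19) - F(5) = 14 = O
  J(9) - N(13) = 22 = W
  E(4) - E(4) = 0 = A
  D(3) - X(23) = 6 = G
  J(9) - F(5) = 4 = E
  A(0) - N(13) = 13 = N
  X(23) - E(4) = 19 = T
Plaintext: ESCROWAGENT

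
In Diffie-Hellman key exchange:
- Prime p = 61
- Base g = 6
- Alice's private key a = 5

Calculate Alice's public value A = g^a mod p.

Step 1: A = g^a mod p = 6^5 mod 61.
  6^1 mod 61 = 6
  6^2 mod 61 = (6 * 6) mod 61 = 36
  6^3 mod 61 = (36 * 6) mod 61 = 33
  6^4 mod 61 = (33 * 6) mod 61 = 15
  6^5 mod 61 = (15 * 6) mod 61 = 29
Result: A = 29.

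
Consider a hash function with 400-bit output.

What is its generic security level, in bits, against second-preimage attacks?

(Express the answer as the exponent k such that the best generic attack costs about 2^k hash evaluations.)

Step 1: The hash has a 400-bit output.
Step 2: Second-preimage resistance means: given a specific input x, it should be infeasible to find a different y with h(y) = h(x).
With a 400-bit output, a generic search for a second preimage costs about 2^400 evaluations (each trial matches the fixed target with probability 2^-400).
Step 3: Security level = 400 bits.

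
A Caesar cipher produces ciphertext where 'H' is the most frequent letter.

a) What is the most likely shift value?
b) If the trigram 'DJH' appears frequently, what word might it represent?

Step 1: In English, 'E' is the most frequent letter (12.7%).
Step 2: The most frequent ciphertext letter is 'H' (position 7).
Step 3: Shift = (7 - 4) mod 26 = 3.
Step 4: Decrypt 'DJH' by shifting back 3:
  D -> A
  J -> G
  H -> E
Step 5: 'DJH' decrypts to 'AGE'.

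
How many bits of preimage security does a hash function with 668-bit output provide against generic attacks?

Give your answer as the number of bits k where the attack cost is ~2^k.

Step 1: The hash has a 668-bit output.
Step 2: Preimage resistance means: given a digest h(x), it should be infeasible to find any input that hashes to it.
With a 668-bit output there are 2^668 possible digests, so a generic brute-force preimage search costs about 2^668 evaluations.
Step 3: Security level = 668 bits.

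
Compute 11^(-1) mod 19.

Step 1: We need x such that 11 * x = 1 (mod 19).
Step 2: Using the extended Euclidean algorithm or trial:
  11 * 7 = 77 = 4 * 19 + 1.
Step 3: Since 77 mod 19 = 1, the inverse is x = 7.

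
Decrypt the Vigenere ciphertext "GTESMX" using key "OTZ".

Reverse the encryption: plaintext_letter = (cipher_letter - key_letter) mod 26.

Step 1: Extend key: OTZOTZ
Step 2: Decrypt each letter (c - k) mod 26:
  G(6) - O(14) = (6-14) mod 26 = 18 = S
  T(19) - T(19) = (19-19) mod 26 = 0 = A
  E(4) - Z(25) = (4-25) mod 26 = 5 = F
  S(18) - O(14) = (18-14) mod 26 = 4 = E
  M(12) - T(19) = (12-19) mod 26 = 19 = T
  X(23) - Z(25) = (23-25) mod 26 = 24 = Y
Plaintext: SAFETY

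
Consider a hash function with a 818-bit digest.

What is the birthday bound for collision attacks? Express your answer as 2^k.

Step 1: The birthday paradox gives collision probability ~50% after sqrt(2^n) = 2^(n/2) hashes.
Step 2: For 818-bit output: 2^(818/2) = 2^409.
Step 3: Approximately 2^409 hash computations needed.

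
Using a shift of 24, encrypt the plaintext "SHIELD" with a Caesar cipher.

Step 1: For each letter, shift forward by 24 positions (mod 26).
  S (position 18) -> position (18+24) mod 26 = 16 -> Q
  H (position 7) -> position (7+24) mod 26 = 5 -> F
  I (position 8) -> position (8+24) mod 26 = 6 -> G
  E (position 4) -> position (4+24) mod 26 = 2 -> C
  L (position 11) -> position (11+24) mod 26 = 9 -> J
  D (position 3) -> position (3+24) mod 26 = 1 -> B
Result: QFGCJB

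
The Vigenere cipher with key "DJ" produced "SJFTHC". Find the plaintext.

Step 1: Extend key: DJDJDJ
Step 2: Decrypt each letter (c - k) mod 26:
  S(18) - D(3) = (18-3) mod 26 = 15 = P
  J(9) - J(9) = (9-9) mod 26 = 0 = A
  F(5) - D(3) = (5-3) mod 26 = 2 = C
  T(19) - J(9) = (19-9) mod 26 = 10 = K
  H(7) - D(3) = (7-3) mod 26 = 4 = E
  C(2) - J(9) = (2-9) mod 26 = 19 = T
Plaintext: PACKET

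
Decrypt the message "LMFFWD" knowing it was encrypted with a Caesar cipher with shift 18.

Step 1: Reverse the shift by subtracting 18 from each letter position.
  L (position 11) -> position (11-18) mod 26 = 19 -> T
  M (position 12) -> position (12-18) mod 26 = 20 -> U
  F (position 5) -> position (5-18) mod 26 = 13 -> N
  F (position 5) -> position (5-18) mod 26 = 13 -> N
  W (position 22) -> position (22-18) mod 26 = 4 -> E
  D (position 3) -> position (3-18) mod 26 = 11 -> L
Decrypted message: TUNNEL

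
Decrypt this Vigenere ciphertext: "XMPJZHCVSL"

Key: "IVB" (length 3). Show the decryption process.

Step 1: Key 'IVB' has length 3. Extended key: IVBIVBIVBI
Step 2: Decrypt each position:
  X(23) - I(8) = 15 = P
  M(12) - V(21) = 17 = R
  P(15) - B(1) = 14 = O
  J(9) - I(8) = 1 = B
  Z(25) - V(21) = 4 = E
  H(7) - B(1) = 6 = G
  C(2) - I(8) = 20 = U
  V(21) - V(21) = 0 = A
  S(18) - B(1) = 17 = R
  L(11) - I(8) = 3 = D
Plaintext: PROBEGUARD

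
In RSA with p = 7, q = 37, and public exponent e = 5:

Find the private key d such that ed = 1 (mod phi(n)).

Step 1: n = 7 * 37 = 259.
Step 2: phi(n) = 6 * 36 = 216.
Step 3: Find d such that 5 * d = 1 (mod 216).
Step 4: d = 5^(-1) mod 216 = 173.
Verification: 5 * 173 = 865 = 4 * 216 + 1.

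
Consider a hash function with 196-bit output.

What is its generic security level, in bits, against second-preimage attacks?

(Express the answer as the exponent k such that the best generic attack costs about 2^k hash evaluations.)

Step 1: The hash has a 196-bit output.
Step 2: Second-preimage resistance means: given a specific input x, it should be infeasible to find a different y with h(y) = h(x).
With a 196-bit output, a generic search for a second preimage costs about 2^196 evaluations (each trial matches the fixed target with probability 2^-196).
Step 3: Security level = 196 bits.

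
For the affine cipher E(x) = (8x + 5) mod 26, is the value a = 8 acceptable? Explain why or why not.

Step 1: Compute gcd(8, 26).
Step 2: gcd(8, 26) = 2.
Since gcd = 2 != 1, 8 shares a common factor with 26, so it cannot be used.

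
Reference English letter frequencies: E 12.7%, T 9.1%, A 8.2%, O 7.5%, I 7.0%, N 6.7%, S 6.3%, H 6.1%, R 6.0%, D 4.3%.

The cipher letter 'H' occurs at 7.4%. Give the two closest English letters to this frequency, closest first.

Step 1: Observed frequency of 'H' is 7.4%.
Step 2: Compute distances to each reference frequency and sort:
  O (7.5%): difference = 0.1% <-- BEST
  I (7.0%): difference = 0.4% <-- RUNNER-UP
  N (6.7%): difference = 0.7%
  A (8.2%): difference = 0.8%
  S (6.3%): difference = 1.1%
Step 3: Most likely is 'O' (7.5%, diff 0.1%); second most likely is 'I' (7.0%, diff 0.4%).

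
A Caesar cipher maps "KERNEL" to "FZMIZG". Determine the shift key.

Step 1: Compare first letters: K (position 10) -> F (position 5).
Step 2: Shift = (5 - 10) mod 26 = 21.
The shift value is 21.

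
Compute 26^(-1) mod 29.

Step 1: We need x such that 26 * x = 1 (mod 29).
Step 2: Using the extended Euclidean algorithm or trial:
  26 * 19 = 494 = 17 * 29 + 1.
Step 3: Since 494 mod 29 = 1, the inverse is x = 19.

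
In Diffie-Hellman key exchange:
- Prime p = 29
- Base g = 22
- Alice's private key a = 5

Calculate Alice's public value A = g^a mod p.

Step 1: A = g^a mod p = 22^5 mod 29.
  22^1 mod 29 = 22
  22^2 mod 29 = (22 * 22) mod 29 = 20
  22^3 mod 29 = (20 * 22) mod 29 = 5
  22^4 mod 29 = (5 * 22) mod 29 = 23
  22^5 mod 29 = (23 * 22) mod 29 = 13
Result: A = 13.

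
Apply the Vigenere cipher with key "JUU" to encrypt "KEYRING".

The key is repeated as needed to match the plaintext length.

Step 1: Repeat key to match plaintext length:
  Plaintext: KEYRING
  Key:       JUUJUUJ
Step 2: Encrypt each letter:
  K(10) + J(9) = (10+9) mod 26 = 19 = T
  E(4) + U(20) = (4+20) mod 26 = 24 = Y
  Y(24) + U(20) = (24+20) mod 26 = 18 = S
  R(17) + J(9) = (17+9) mod 26 = 0 = A
  I(8) + U(20) = (8+20) mod 26 = 2 = C
  N(13) + U(20) = (13+20) mod 26 = 7 = H
  G(6) + J(9) = (6+9) mod 26 = 15 = P
Ciphertext: TYSACHP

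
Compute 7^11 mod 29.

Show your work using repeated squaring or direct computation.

Step 1: Compute 7^11 mod 29 step by step, reducing modulo 29 at each step.
  7^1 mod 29 = 7
  7^2 mod 29 = (7 * 7) mod 29 = 20
  7^3 mod 29 = (20 * 7) mod 29 = 24
  7^4 mod 29 = (24 * 7) mod 29 = 23
  7^5 mod 29 = (23 * 7) mod 29 = 16
  7^6 mod 29 = (16 * 7) mod 29 = 25
  7^7 mod 29 = (25 * 7) mod 29 = 1
  7^8 mod 29 = (1 * 7) mod 29 = 7
  7^9 mod 29 = (7 * 7) mod 29 = 20
  7^10 mod 29 = (20 * 7) mod 29 = 24
  7^11 mod 29 = (24 * 7) mod 29 = 23
Step 2: Result = 23.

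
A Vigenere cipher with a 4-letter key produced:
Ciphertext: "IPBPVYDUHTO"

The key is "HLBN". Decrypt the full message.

Step 1: Key 'HLBN' has length 4. Extended key: HLBNHLBNHLB
Step 2: Decrypt each position:
  I(8) - H(7) = 1 = B
  P(15) - L(11) = 4 = E
  B(1) - B(1) = 0 = A
  P(15) - N(13) = 2 = C
  V(21) - H(7) = 14 = O
  Y(24) - L(11) = 13 = N
  D(3) - B(1) = 2 = C
  U(20) - N(13) = 7 = H
  H(7) - H(7) = 0 = A
  T(19) - L(11) = 8 = I
  O(14) - B(1) = 13 = N
Plaintext: BEACONCHAIN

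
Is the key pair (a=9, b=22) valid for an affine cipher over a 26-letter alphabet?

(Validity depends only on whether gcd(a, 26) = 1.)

Step 1: Compute gcd(9, 26).
Step 2: gcd(9, 26) = 1.
Since gcd = 1, 9 is coprime with 26, so it is a valid key.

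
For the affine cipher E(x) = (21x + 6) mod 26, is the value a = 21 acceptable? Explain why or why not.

Step 1: Compute gcd(21, 26).
Step 2: gcd(21, 26) = 1.
Since gcd = 1, 21 is coprime with 26, so it is a valid key.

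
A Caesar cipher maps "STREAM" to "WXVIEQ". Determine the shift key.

Step 1: Compare first letters: S (position 18) -> W (position 22).
Step 2: Shift = (22 - 18) mod 26 = 4.
The shift value is 4.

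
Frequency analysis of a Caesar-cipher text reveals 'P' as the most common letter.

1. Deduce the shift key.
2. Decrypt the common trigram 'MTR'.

Step 1: In English, 'E' is the most frequent letter (12.7%).
Step 2: The most frequent ciphertext letter is 'P' (position 15).
Step 3: Shift = (15 - 4) mod 26 = 11.
Step 4: Decrypt 'MTR' by shifting back 11:
  M -> B
  T -> I
  R -> G
Step 5: 'MTR' decrypts to 'BIG'.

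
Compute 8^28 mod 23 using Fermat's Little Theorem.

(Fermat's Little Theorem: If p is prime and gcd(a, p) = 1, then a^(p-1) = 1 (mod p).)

Step 1: Since 23 is prime, by Fermat's Little Theorem: 8^22 = 1 (mod 23).
Step 2: Reduce exponent: 28 mod 22 = 6.
Step 3: So 8^28 = 8^6 (mod 23).
Step 4: 8^6 mod 23 = 13.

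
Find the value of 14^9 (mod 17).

Step 1: Compute 14^9 mod 17 step by step, reducing modulo 17 at each step.
  14^1 mod 17 = 14
  14^2 mod 17 = (14 * 14) mod 17 = 9
  14^3 mod 17 = (9 * 14) mod 17 = 7
  14^4 mod 17 = (7 * 14) mod 17 = 13
  14^5 mod 17 = (13 * 14) mod 17 = 12
  14^6 mod 17 = (12 * 14) mod 17 = 15
  14^7 mod 17 = (15 * 14) mod 17 = 6
  14^8 mod 17 = (6 * 14) mod 17 = 16
  14^9 mod 17 = (16 * 14) mod 17 = 3
Step 2: Result = 3.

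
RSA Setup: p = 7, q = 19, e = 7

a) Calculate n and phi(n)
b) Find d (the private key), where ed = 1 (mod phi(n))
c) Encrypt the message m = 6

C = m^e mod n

Step 1: n = 7 * 19 = 133.
Step 2: phi(n) = (7-1)(19-1) = 6 * 18 = 108.
Step 3: Find d = 7^(-1) mod 108 = 31.
  Verify: 7 * 31 = 217 = 1 (mod 108).
Step 4: C = 6^7 mod 133 = 104.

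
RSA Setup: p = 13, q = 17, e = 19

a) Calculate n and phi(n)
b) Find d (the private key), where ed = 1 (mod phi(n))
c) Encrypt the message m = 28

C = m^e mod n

Step 1: n = 13 * 17 = 221.
Step 2: phi(n) = (13-1)(17-1) = 12 * 16 = 192.
Step 3: Find d = 19^(-1) mod 192 = 91.
  Verify: 19 * 91 = 1729 = 1 (mod 192).
Step 4: C = 28^19 mod 221 = 141.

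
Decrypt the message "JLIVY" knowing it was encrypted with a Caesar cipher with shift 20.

Step 1: Reverse the shift by subtracting 20 from each letter position.
  J (position 9) -> position (9-20) mod 26 = 15 -> P
  L (position 11) -> position (11-20) mod 26 = 17 -> R
  I (position 8) -> position (8-20) mod 26 = 14 -> O
  V (position 21) -> position (21-20) mod 26 = 1 -> B
  Y (position 24) -> position (24-20) mod 26 = 4 -> E
Decrypted message: PROBE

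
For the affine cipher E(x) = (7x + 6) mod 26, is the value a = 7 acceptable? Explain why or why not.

Step 1: Compute gcd(7, 26).
Step 2: gcd(7, 26) = 1.
Since gcd = 1, 7 is coprime with 26, so it is a valid key.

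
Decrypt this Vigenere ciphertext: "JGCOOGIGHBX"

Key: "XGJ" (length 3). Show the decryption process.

Step 1: Key 'XGJ' has length 3. Extended key: XGJXGJXGJXG
Step 2: Decrypt each position:
  J(9) - X(23) = 12 = M
  G(6) - G(6) = 0 = A
  C(2) - J(9) = 19 = T
  O(14) - X(23) = 17 = R
  O(14) - G(6) = 8 = I
  G(6) - J(9) = 23 = X
  I(8) - X(23) = 11 = L
  G(6) - G(6) = 0 = A
  H(7) - J(9) = 24 = Y
  B(1) - X(23) = 4 = E
  X(23) - G(6) = 17 = R
Plaintext: MATRIXLAYER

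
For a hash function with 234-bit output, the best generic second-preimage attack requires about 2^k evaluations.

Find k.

Step 1: The hash has a 234-bit output.
Step 2: Second-preimage resistance means: given a specific input x, it should be infeasible to find a different y with h(y) = h(x).
With a 234-bit output, a generic search for a second preimage costs about 2^234 evaluations (each trial matches the fixed target with probability 2^-234).
Step 3: Security level = 234 bits.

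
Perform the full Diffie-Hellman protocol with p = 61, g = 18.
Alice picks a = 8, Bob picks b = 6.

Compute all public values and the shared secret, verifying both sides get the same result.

Step 1: A = g^a mod p = 18^8 mod 61 = 25.
Step 2: B = g^b mod p = 18^6 mod 61 = 27.
Step 3: Alice computes s = B^a mod p = 27^8 mod 61 = 20.
Step 4: Bob computes s = A^b mod p = 25^6 mod 61 = 20.
Both sides agree: shared secret = 20.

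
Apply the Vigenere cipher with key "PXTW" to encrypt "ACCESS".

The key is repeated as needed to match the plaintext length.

Step 1: Repeat key to match plaintext length:
  Plaintext: ACCESS
  Key:       PXTWPX
Step 2: Encrypt each letter:
  A(0) + P(15) = (0+15) mod 26 = 15 = P
  C(2) + X(23) = (2+23) mod 26 = 25 = Z
  C(2) + T(19) = (2+19) mod 26 = 21 = V
  E(4) + W(22) = (4+22) mod 26 = 0 = A
  S(18) + P(15) = (18+15) mod 26 = 7 = H
  S(18) + X(23) = (18+23) mod 26 = 15 = P
Ciphertext: PZVAHP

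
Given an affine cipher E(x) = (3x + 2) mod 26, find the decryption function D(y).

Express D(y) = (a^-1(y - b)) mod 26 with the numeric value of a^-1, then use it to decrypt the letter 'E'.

Step 1: Find a^-1, the modular inverse of 3 mod 26.
Step 2: We need 3 * a^-1 = 1 (mod 26).
Step 3: 3 * 9 = 27 = 1 * 26 + 1, so a^-1 = 9.
Step 4: D(y) = 9(y - 2) mod 26.
Step 5: Apply to 'E' (y = 4): D(4) = 9 * (4 - 2) mod 26 = 9 * 2 mod 26 = 18 -> 'S'.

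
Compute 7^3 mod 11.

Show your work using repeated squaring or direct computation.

Step 1: Compute 7^3 mod 11 step by step, reducing modulo 11 at each step.
  7^1 mod 11 = 7
  7^2 mod 11 = (7 * 7) mod 11 = 5
  7^3 mod 11 = (5 * 7) mod 11 = 2
Step 2: Result = 2.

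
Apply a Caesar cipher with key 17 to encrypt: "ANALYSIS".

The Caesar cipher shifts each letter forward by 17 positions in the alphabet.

Step 1: For each letter, shift forward by 17 positions (mod 26).
  A (position 0) -> position (0+17) mod 26 = 17 -> R
  N (position 13) -> position (13+17) mod 26 = 4 -> E
  A (position 0) -> position (0+17) mod 26 = 17 -> R
  L (position 11) -> position (11+17) mod 26 = 2 -> C
  Y (position 24) -> position (24+17) mod 26 = 15 -> P
  S (position 18) -> position (18+17) mod 26 = 9 -> J
  I (position 8) -> position (8+17) mod 26 = 25 -> Z
  S (position 18) -> position (18+17) mod 26 = 9 -> J
Result: RERCPJZJ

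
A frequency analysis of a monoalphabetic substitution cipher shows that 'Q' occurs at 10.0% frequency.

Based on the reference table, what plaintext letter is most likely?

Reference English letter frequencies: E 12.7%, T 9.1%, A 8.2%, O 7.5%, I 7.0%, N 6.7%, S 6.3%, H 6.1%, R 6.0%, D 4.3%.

Step 1: The observed frequency is 10.0%.
Step 2: Compare with English frequencies:
  E: 12.7% (difference: 2.7%)
  T: 9.1% (difference: 0.9%) <-- closest
  A: 8.2% (difference: 1.8%)
  O: 7.5% (difference: 2.5%)
  I: 7.0% (difference: 3.0%)
  N: 6.7% (difference: 3.3%)
  S: 6.3% (difference: 3.7%)
  H: 6.1% (difference: 3.9%)
  R: 6.0% (difference: 4.0%)
  D: 4.3% (difference: 5.7%)
Step 3: 'Q' most likely represents 'T' (frequency 9.1%).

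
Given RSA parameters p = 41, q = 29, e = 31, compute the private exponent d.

Step 1: n = 41 * 29 = 1189.
Step 2: phi(n) = 40 * 28 = 1120.
Step 3: Find d such that 31 * d = 1 (mod 1120).
Step 4: d = 31^(-1) mod 1120 = 831.
Verification: 31 * 831 = 25761 = 23 * 1120 + 1.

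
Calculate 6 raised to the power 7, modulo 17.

Step 1: Compute 6^7 mod 17 step by step, reducing modulo 17 at each step.
  6^1 mod 17 = 6
  6^2 mod 17 = (6 * 6) mod 17 = 2
  6^3 mod 17 = (2 * 6) mod 17 = 12
  6^4 mod 17 = (12 * 6) mod 17 = 4
  6^5 mod 17 = (4 * 6) mod 17 = 7
  6^6 mod 17 = (7 * 6) mod 17 = 8
  6^7 mod 17 = (8 * 6) mod 17 = 14
Step 2: Result = 14.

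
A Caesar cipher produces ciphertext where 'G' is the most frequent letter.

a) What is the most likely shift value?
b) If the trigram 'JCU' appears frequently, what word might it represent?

Step 1: In English, 'E' is the most frequent letter (12.7%).
Step 2: The most frequent ciphertext letter is 'G' (position 6).
Step 3: Shift = (6 - 4) mod 26 = 2.
Step 4: Decrypt 'JCU' by shifting back 2:
  J -> H
  C -> A
  U -> S
Step 5: 'JCU' decrypts to 'HAS'.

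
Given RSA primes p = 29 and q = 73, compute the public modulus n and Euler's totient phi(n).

Step 1: n = p * q = 29 * 73 = 2117.
Step 2: phi(n) = (p-1)(q-1) = 28 * 72 = 2016.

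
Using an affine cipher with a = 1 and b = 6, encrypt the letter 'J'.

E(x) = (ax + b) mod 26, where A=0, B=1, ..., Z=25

Step 1: Convert 'J' to number: x = 9.
Step 2: E(9) = (1 * 9 + 6) mod 26 = 15 mod 26 = 15.
Step 3: Convert 15 back to letter: P.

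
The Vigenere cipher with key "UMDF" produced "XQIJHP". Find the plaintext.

Step 1: Extend key: UMDFUM
Step 2: Decrypt each letter (c - k) mod 26:
  X(23) - U(20) = (23-20) mod 26 = 3 = D
  Q(16) - M(12) = (16-12) mod 26 = 4 = E
  I(8) - D(3) = (8-3) mod 26 = 5 = F
  J(9) - F(5) = (9-5) mod 26 = 4 = E
  H(7) - U(20) = (7-20) mod 26 = 13 = N
  P(15) - M(12) = (15-12) mod 26 = 3 = D
Plaintext: DEFEND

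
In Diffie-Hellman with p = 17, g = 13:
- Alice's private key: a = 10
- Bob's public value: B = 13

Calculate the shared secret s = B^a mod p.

Step 1: s = B^a mod p = 13^10 mod 17.
  13^1 mod 17 = 13
  13^2 mod 17 = (13 * 13) mod 17 = 16
  13^3 mod 17 = (16 * 13) mod 17 = 4
  13^4 mod 17 = (4 * 13) mod 17 = 1
  13^5 mod 17 = (1 * 13) mod 17 = 13
  13^6 mod 17 = (13 * 13) mod 17 = 16
  13^7 mod 17 = (16 * 13) mod 17 = 4
  13^8 mod 17 = (4 * 13) mod 17 = 1
  13^9 mod 17 = (1 * 13) mod 17 = 13
  13^10 mod 17 = (13 * 13) mod 17 = 16
Result: shared secret = 16.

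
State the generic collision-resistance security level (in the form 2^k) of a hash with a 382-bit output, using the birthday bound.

Step 1: The birthday paradox gives collision probability ~50% after sqrt(2^n) = 2^(n/2) hashes.
Step 2: For 382-bit output: 2^(382/2) = 2^191.
Step 3: Approximately 2^191 hash computations needed.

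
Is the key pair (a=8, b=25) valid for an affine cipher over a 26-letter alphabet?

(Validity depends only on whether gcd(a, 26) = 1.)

Step 1: Compute gcd(8, 26).
Step 2: gcd(8, 26) = 2.
Since gcd = 2 != 1, 8 shares a common factor with 26, so it cannot be used.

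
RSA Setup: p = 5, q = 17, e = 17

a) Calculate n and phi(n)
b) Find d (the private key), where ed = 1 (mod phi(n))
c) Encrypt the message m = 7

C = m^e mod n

Step 1: n = 5 * 17 = 85.
Step 2: phi(n) = (5-1)(17-1) = 4 * 16 = 64.
Step 3: Find d = 17^(-1) mod 64 = 49.
  Verify: 17 * 49 = 833 = 1 (mod 64).
Step 4: C = 7^17 mod 85 = 7.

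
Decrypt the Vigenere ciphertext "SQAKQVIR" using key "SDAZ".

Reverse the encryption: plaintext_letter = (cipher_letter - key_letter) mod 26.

Step 1: Extend key: SDAZSDAZ
Step 2: Decrypt each letter (c - k) mod 26:
  S(18) - S(18) = (18-18) mod 26 = 0 = A
  Q(16) - D(3) = (16-3) mod 26 = 13 = N
  A(0) - A(0) = (0-0) mod 26 = 0 = A
  K(10) - Z(25) = (10-25) mod 26 = 11 = L
  Q(16) - S(18) = (16-18) mod 26 = 24 = Y
  V(21) - D(3) = (21-3) mod 26 = 18 = S
  I(8) - A(0) = (8-0) mod 26 = 8 = I
  R(17) - Z(25) = (17-25) mod 26 = 18 = S
Plaintext: ANALYSIS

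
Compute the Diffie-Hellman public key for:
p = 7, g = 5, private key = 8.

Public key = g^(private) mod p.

Step 1: A = g^a mod p = 5^8 mod 7.
  5^1 mod 7 = 5
  5^2 mod 7 = (5 * 5) mod 7 = 4
  5^3 mod 7 = (4 * 5) mod 7 = 6
  5^4 mod 7 = (6 * 5) mod 7 = 2
  5^5 mod 7 = (2 * 5) mod 7 = 3
  5^6 mod 7 = (3 * 5) mod 7 = 1
  5^7 mod 7 = (1 * 5) mod 7 = 5
  5^8 mod 7 = (5 * 5) mod 7 = 4
Result: A = 4.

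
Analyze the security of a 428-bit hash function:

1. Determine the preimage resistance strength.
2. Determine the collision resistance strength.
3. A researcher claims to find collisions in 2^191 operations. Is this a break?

Step 1: Preimage resistance requires brute-force of 2^428 operations.
Step 2: Collision resistance (birthday bound) = 2^(428/2) = 2^214.
Step 3: The claimed attack costs 2^191 operations.
Step 4: Since 2^191 < 2^214, the claimed attack beats the generic birthday bound, so collision resistance is broken.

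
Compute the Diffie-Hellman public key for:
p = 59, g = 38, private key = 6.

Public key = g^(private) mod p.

Step 1: A = g^a mod p = 38^6 mod 59.
  38^1 mod 59 = 38
  38^2 mod 59 = (38 * 38) mod 59 = 28
  38^3 mod 59 = (28 * 38) mod 59 = 2
  38^4 mod 59 = (2 * 38) mod 59 = 17
  38^5 mod 59 = (17 * 38) mod 59 = 56
  38^6 mod 59 = (56 * 38) mod 59 = 4
Result: A = 4.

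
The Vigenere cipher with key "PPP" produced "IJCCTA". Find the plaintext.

Step 1: Extend key: PPPPPP
Step 2: Decrypt each letter (c - k) mod 26:
  I(8) - P(15) = (8-15) mod 26 = 19 = T
  J(9) - P(15) = (9-15) mod 26 = 20 = U
  C(2) - P(15) = (2-15) mod 26 = 13 = N
  C(2) - P(15) = (2-15) mod 26 = 13 = N
  T(19) - P(15) = (19-15) mod 26 = 4 = E
  A(0) - P(15) = (0-15) mod 26 = 11 = L
Plaintext: TUNNEL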